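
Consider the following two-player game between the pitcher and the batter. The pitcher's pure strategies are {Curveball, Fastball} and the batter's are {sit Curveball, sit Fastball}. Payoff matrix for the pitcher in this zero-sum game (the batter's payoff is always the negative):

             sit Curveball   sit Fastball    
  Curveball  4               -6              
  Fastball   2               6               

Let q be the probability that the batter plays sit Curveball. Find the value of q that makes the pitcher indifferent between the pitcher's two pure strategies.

Set the pitcher's expected payoff from Curveball equal to that from Fastball:
  the pitcher's payoff to Curveball: q·4 + (1−q)·(-6) = 10q - 6
  the pitcher's payoff to Fastball: q·2 + (1−q)·6 = -4q + 6
  10q - 6 = -4q + 6  ⇒  14q = 12  ⇒  q = 6/7.

q = 6/7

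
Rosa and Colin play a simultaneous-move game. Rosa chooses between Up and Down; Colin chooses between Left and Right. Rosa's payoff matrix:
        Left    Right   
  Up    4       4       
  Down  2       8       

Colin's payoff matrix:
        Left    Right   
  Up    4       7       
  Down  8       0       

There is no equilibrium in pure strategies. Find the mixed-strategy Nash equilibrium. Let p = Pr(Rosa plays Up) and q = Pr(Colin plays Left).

In a mixed equilibrium Colin is indifferent between Left and Right; this condition fixes p.
  Colin's payoff to Left: p·4 + (1−p)·8 = -4p + 8
  Colin's payoff to Right: p·7 + (1−p)·0 = 7p
  -4p + 8 = 7p  ⇒  -11p = -8  ⇒  p = 8/11.
Rosa's indifference between Up and Down determines Colin's mixing probability q:
  Rosa's payoff from Up: q·4 + (1−q)·4 = 4
  Rosa's payoff from Down: q·2 + (1−q)·8 = -6q + 8
  4 = -6q + 8  ⇒  6q = 4  ⇒  q = 2/3.

p = 8/11, q = 2/3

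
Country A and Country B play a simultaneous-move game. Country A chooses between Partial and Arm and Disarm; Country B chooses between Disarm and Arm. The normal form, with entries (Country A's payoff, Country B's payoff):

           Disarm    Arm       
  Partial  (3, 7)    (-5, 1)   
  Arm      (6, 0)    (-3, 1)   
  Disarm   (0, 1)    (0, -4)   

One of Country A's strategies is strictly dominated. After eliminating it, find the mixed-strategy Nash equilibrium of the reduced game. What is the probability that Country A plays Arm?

p = 5/6

Country A's strategy Partial is strictly dominated by Arm: 6 > 3 and -3 > -5. Eliminate Partial.
For Country B to be willing to mix, Country B must be indifferent between Disarm and Arm, which pins down Country A's mix.
  Country B's expected payoff from Disarm: p·0 + (1−p)·1 = -p + 1
  Country B's expected payoff from Arm: p·1 + (1−p)·(-4) = 5p - 4
  -p + 1 = 5p - 4  ⇒  -6p = -5  ⇒  p = 5/6.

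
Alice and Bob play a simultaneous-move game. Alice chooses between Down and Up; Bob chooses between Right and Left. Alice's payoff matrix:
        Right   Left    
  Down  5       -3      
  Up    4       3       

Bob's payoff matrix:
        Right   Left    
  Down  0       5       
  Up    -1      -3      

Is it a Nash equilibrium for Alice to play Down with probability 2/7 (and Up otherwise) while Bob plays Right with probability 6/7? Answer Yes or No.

Yes

Check Bob's indifference given Alice's mix p = 2/7:
  payoff from Right = -5/7; payoff from Left = -5/7 — equal.
Check Alice's indifference given Bob's mix q = 6/7:
  payoff from Down = 27/7; payoff from Up = 27/7 — equal.
Both players are indifferent, so neither can profitably deviate.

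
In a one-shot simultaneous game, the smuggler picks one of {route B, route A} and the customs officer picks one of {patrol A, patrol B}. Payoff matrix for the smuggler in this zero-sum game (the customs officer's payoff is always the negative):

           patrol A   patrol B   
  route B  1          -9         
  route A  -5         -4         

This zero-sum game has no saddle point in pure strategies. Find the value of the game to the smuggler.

v = -49/11

For the smuggler to be willing to mix, the smuggler must be indifferent between route B and route A, which pins down the customs officer's mix.
  the smuggler's payoff to route B: q·1 + (1−q)·(-9) = 10q - 9
  the smuggler's payoff to route A: q·(-5) + (1−q)·(-4) = -q - 4
  10q - 9 = -q - 4  ⇒  11q = 5  ⇒  q = 5/11.
The value is the smuggler's expected payoff against this mix (using route B): (5/11)·1 + (6/11)·(-9) = -49/11.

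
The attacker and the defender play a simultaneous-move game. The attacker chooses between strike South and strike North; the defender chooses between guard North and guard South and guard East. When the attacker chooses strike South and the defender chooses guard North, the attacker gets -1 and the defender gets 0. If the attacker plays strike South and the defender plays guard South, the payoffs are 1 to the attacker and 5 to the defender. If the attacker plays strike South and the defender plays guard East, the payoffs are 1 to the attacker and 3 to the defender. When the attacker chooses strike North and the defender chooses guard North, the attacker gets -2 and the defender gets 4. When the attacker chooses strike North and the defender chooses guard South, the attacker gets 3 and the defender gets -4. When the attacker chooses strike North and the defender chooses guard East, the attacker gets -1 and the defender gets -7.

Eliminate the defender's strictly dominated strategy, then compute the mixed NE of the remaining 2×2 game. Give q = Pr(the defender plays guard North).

q = 2/3

The defender's strategy guard East is strictly dominated by guard South: 5 > 3 and -4 > -7. Eliminate guard East.
The attacker's indifference between strike South and strike North determines the defender's mixing probability q:
  the attacker's payoff from strike South: q·(-1) + (1−q)·1 = -2q + 1
  the attacker's payoff from strike North: q·(-2) + (1−q)·3 = -5q + 3
  -2q + 1 = -5q + 3  ⇒  3q = 2  ⇒  q = 2/3.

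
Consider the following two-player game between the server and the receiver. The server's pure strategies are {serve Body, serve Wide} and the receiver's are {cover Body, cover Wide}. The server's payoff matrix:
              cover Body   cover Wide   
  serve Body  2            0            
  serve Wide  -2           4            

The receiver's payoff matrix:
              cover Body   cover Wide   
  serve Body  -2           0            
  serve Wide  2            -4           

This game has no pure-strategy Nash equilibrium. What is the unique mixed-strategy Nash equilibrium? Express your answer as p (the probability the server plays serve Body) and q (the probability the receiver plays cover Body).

p = 3/4, q = 1/2

Set the receiver's expected payoff from cover Body equal to that from cover Wide:
  the receiver's payoff to cover Body: p·(-2) + (1−p)·2 = -4p + 2
  the receiver's payoff to cover Wide: p·0 + (1−p)·(-4) = 4p - 4
  -4p + 2 = 4p - 4  ⇒  -8p = -6  ⇒  p = 3/4.
The server's indifference between serve Body and serve Wide determines the receiver's mixing probability q:
  the server's payoff from serve Body: q·2 + (1−q)·0 = 2q
  the server's payoff from serve Wide: q·(-2) + (1−q)·4 = -6q + 4
  2q = -6q + 4  ⇒  8q = 4  ⇒  q = 1/2.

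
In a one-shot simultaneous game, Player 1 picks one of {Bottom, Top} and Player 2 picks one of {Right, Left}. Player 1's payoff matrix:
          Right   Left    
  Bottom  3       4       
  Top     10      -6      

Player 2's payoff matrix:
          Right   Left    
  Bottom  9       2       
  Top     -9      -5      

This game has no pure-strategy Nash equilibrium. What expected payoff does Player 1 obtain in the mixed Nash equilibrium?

Player 2's mix must leave Player 1 indifferent between Bottom and Top.
  Player 1's expected payoff from Bottom: q·3 + (1−q)·4 = -q + 4
  Player 1's expected payoff from Top: q·10 + (1−q)·(-6) = 16q - 6
  -q + 4 = 16q - 6  ⇒  -17q = -10  ⇒  q = 10/17.
At equilibrium Player 1 is indifferent across rows, so Player 1's payoff equals the payoff from Bottom: (10/17)·3 + (7/17)·4 = 58/17.

58/17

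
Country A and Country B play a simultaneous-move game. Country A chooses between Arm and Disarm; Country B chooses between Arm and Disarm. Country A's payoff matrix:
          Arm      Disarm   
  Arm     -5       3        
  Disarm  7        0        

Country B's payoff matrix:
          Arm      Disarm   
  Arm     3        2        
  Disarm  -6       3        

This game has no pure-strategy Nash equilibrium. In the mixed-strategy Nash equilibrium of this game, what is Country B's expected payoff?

21/10

Country A's mix must leave Country B indifferent between Arm and Disarm.
  Country B's payoff from Arm: p·3 + (1−p)·(-6) = 9p - 6
  Country B's payoff from Disarm: p·2 + (1−p)·3 = -p + 3
  9p - 6 = -p + 3  ⇒  10p = 9  ⇒  p = 9/10.
At equilibrium Country B is indifferent across columns, so Country B's payoff equals the payoff from Arm: (9/10)·3 + (1/10)·(-6) = 21/10.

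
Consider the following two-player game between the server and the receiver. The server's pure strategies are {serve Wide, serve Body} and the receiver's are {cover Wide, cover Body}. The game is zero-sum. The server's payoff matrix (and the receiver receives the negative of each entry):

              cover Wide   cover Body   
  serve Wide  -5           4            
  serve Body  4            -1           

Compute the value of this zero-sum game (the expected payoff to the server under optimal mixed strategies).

v = 11/14

The receiver's mix must leave the server indifferent between serve Wide and serve Body.
  the server's expected payoff from serve Wide: q·(-5) + (1−q)·4 = -9q + 4
  the server's expected payoff from serve Body: q·4 + (1−q)·(-1) = 5q - 1
  -9q + 4 = 5q - 1  ⇒  -14q = -5  ⇒  q = 5/14.
The value is the server's expected payoff against this mix (using serve Wide): (5/14)·(-5) + (9/14)·4 = 11/14.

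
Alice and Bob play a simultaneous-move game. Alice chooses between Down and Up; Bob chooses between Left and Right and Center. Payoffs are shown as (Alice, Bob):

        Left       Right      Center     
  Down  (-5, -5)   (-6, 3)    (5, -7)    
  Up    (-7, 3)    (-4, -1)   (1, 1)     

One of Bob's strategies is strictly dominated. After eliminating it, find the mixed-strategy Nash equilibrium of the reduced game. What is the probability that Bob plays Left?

q = 1/2

Bob's strategy Center is strictly dominated by Left: -5 > -7 and 3 > 1. Eliminate Center.
In a mixed equilibrium Alice is indifferent between Down and Up; this condition fixes q.
  Alice's payoff to Down: q·(-5) + (1−q)·(-6) = q - 6
  Alice's payoff to Up: q·(-7) + (1−q)·(-4) = -3q - 4
  q - 6 = -3q - 4  ⇒  4q = 2  ⇒  q = 1/2.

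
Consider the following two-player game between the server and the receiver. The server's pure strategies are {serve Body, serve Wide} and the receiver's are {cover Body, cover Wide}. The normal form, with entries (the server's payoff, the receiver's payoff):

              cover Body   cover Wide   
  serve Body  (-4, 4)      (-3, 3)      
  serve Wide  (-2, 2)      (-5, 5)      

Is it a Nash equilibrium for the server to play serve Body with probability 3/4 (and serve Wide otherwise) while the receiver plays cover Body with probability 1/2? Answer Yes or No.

Check the receiver's indifference given the server's mix p = 3/4:
  payoff from cover Body = 7/2; payoff from cover Wide = 7/2 — equal.
Check the server's indifference given the receiver's mix q = 1/2:
  payoff from serve Body = -7/2; payoff from serve Wide = -7/2 — equal.
Both players are indifferent, so neither can profitably deviate.

Yes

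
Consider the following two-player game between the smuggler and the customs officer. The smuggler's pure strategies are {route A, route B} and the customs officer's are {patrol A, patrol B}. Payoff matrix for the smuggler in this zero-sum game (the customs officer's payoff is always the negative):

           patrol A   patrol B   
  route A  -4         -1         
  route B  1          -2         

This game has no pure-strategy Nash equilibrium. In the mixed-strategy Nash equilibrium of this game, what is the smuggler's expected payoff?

-3/2

Set the smuggler's expected payoff from route A equal to that from route B:
  the smuggler's payoff from route A: q·(-4) + (1−q)·(-1) = -3q - 1
  the smuggler's payoff from route B: q·1 + (1−q)·(-2) = 3q - 2
  -3q - 1 = 3q - 2  ⇒  -6q = -1  ⇒  q = 1/6.
At equilibrium the smuggler is indifferent across rows, so the smuggler's payoff equals the payoff from route A: (1/6)·(-4) + (5/6)·(-1) = -3/2.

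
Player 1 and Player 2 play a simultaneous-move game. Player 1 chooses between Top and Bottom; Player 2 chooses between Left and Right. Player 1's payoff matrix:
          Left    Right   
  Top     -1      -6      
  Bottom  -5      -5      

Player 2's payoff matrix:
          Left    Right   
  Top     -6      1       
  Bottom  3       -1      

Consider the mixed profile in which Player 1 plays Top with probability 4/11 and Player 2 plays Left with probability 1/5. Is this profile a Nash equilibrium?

Yes

Check Player 2's indifference given Player 1's mix p = 4/11:
  payoff from Left = -3/11; payoff from Right = -3/11 — equal.
Check Player 1's indifference given Player 2's mix q = 1/5:
  payoff from Top = -5; payoff from Bottom = -5 — equal.
Both players are indifferent, so neither can profitably deviate.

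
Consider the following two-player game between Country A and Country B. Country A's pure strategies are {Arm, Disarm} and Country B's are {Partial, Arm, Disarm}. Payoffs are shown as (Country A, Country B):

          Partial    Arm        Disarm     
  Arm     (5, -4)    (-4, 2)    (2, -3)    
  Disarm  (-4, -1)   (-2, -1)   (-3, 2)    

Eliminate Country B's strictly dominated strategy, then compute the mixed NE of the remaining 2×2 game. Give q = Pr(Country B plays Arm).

q = 5/7

Country B's strategy Partial is strictly dominated by Disarm: -3 > -4 and 2 > -1. Eliminate Partial.
Set Country A's expected payoff from Arm equal to that from Disarm:
  Country A's payoff from Arm: q·(-4) + (1−q)·2 = -6q + 2
  Country A's payoff from Disarm: q·(-2) + (1−q)·(-3) = q - 3
  -6q + 2 = q - 3  ⇒  -7q = -5  ⇒  q = 5/7.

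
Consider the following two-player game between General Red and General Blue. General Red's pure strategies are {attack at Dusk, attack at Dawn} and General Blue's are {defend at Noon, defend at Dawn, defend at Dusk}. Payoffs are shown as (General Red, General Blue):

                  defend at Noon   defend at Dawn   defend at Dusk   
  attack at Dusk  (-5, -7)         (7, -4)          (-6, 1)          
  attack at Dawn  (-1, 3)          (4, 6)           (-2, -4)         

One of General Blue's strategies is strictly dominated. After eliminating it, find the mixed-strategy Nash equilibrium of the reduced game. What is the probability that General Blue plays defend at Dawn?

q = 4/7

General Blue's strategy defend at Noon is strictly dominated by defend at Dawn: -4 > -7 and 6 > 3. Eliminate defend at Noon.
General Blue's mix must leave General Red indifferent between attack at Dusk and attack at Dawn.
  General Red's expected payoff from attack at Dusk: q·7 + (1−q)·(-6) = 13q - 6
  General Red's expected payoff from attack at Dawn: q·4 + (1−q)·(-2) = 6q - 2
  13q - 6 = 6q - 2  ⇒  7q = 4  ⇒  q = 4/7.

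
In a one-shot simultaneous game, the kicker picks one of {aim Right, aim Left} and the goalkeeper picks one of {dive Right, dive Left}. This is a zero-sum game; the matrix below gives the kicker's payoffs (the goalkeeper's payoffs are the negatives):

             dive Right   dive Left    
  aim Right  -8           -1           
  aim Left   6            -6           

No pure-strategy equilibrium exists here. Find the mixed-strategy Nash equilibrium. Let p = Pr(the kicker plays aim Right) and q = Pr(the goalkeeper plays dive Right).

p = 12/19, q = 5/19

The kicker's mix must leave the goalkeeper indifferent between dive Right and dive Left.
  the goalkeeper's expected payoff from dive Right: p·8 + (1−p)·(-6) = 14p - 6
  the goalkeeper's expected payoff from dive Left: p·1 + (1−p)·6 = -5p + 6
  14p - 6 = -5p + 6  ⇒  19p = 12  ⇒  p = 12/19.
In a mixed equilibrium the kicker is indifferent between aim Right and aim Left; this condition fixes q.
  the kicker's payoff to aim Right: q·(-8) + (1−q)·(-1) = -7q - 1
  the kicker's payoff to aim Left: q·6 + (1−q)·(-6) = 12q - 6
  -7q - 1 = 12q - 6  ⇒  -19q = -5  ⇒  q = 5/19.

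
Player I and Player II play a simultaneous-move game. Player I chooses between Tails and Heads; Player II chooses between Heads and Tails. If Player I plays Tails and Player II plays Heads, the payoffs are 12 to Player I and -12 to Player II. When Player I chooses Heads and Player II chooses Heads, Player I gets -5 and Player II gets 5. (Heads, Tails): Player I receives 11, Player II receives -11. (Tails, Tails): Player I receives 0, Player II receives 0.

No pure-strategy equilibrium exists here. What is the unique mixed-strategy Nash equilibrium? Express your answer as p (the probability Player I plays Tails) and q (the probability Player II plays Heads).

p = 4/7, q = 11/28

In a mixed equilibrium Player II is indifferent between Heads and Tails; this condition fixes p.
  Player II's payoff from Heads: p·(-12) + (1−p)·5 = -17p + 5
  Player II's payoff from Tails: p·0 + (1−p)·(-11) = 11p - 11
  -17p + 5 = 11p - 11  ⇒  -28p = -16  ⇒  p = 4/7.
Player I's indifference between Tails and Heads determines Player II's mixing probability q:
  Player I's expected payoff from Tails: q·12 + (1−q)·0 = 12q
  Player I's expected payoff from Heads: q·(-5) + (1−q)·11 = -16q + 11
  12q = -16q + 11  ⇒  28q = 11  ⇒  q = 11/28.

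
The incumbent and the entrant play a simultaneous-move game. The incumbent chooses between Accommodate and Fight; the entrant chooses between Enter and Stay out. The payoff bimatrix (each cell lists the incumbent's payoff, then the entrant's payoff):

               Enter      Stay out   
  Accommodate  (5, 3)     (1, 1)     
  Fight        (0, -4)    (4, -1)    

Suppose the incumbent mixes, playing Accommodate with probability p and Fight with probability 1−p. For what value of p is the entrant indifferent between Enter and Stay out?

The entrant's indifference between Enter and Stay out determines the incumbent's mixing probability p:
  the entrant's payoff to Enter: p·3 + (1−p)·(-4) = 7p - 4
  the entrant's payoff to Stay out: p·1 + (1−p)·(-1) = 2p - 1
  7p - 4 = 2p - 1  ⇒  5p = 3  ⇒  p = 3/5.

p = 3/5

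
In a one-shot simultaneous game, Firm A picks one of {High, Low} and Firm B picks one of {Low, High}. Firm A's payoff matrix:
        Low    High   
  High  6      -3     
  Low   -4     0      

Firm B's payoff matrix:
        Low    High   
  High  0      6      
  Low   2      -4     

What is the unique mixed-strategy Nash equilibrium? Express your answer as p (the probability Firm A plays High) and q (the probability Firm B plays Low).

p = 1/2, q = 3/13

In a mixed equilibrium Firm B is indifferent between Low and High; this condition fixes p.
  Firm B's payoff from Low: p·0 + (1−p)·2 = -2p + 2
  Firm B's payoff from High: p·6 + (1−p)·(-4) = 10p - 4
  -2p + 2 = 10p - 4  ⇒  -12p = -6  ⇒  p = 1/2.
In a mixed equilibrium Firm A is indifferent between High and Low; this condition fixes q.
  Firm A's payoff from High: q·6 + (1−q)·(-3) = 9q - 3
  Firm A's payoff from Low: q·(-4) + (1−q)·0 = -4q
  9q - 3 = -4q  ⇒  13q = 3  ⇒  q = 3/13.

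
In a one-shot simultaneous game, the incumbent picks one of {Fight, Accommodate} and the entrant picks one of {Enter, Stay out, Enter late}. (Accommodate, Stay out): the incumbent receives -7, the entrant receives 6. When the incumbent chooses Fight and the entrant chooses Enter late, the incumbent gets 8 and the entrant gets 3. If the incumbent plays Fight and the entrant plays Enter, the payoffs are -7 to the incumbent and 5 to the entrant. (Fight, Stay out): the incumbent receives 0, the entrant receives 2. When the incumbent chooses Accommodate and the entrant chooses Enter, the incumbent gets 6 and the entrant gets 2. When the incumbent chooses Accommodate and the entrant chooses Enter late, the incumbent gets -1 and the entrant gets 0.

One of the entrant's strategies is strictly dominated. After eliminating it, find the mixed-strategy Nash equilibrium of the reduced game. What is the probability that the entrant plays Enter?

The entrant's strategy Enter late is strictly dominated by Enter: 5 > 3 and 2 > 0. Eliminate Enter late.
In a mixed equilibrium the incumbent is indifferent between Fight and Accommodate; this condition fixes q.
  the incumbent's expected payoff from Fight: q·(-7) + (1−q)·0 = -7q
  the incumbent's expected payoff from Accommodate: q·6 + (1−q)·(-7) = 13q - 7
  -7q = 13q - 7  ⇒  -20q = -7  ⇒  q = 7/20.

q = 7/20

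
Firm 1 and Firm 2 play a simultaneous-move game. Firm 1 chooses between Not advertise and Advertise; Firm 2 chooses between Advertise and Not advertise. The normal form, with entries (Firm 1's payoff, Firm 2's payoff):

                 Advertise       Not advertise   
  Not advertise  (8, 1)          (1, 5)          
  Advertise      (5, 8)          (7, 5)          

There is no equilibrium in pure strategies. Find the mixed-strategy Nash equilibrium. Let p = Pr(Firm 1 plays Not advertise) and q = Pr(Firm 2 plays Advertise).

p = 3/7, q = 2/3

Set Firm 2's expected payoff from Advertise equal to that from Not advertise:
  Firm 2's payoff to Advertise: p·1 + (1−p)·8 = -7p + 8
  Firm 2's payoff to Not advertise: p·5 + (1−p)·5 = 5
  -7p + 8 = 5  ⇒  -7p = -3  ⇒  p = 3/7.
In a mixed equilibrium Firm 1 is indifferent between Not advertise and Advertise; this condition fixes q.
  Firm 1's expected payoff from Not advertise: q·8 + (1−q)·1 = 7q + 1
  Firm 1's expected payoff from Advertise: q·5 + (1−q)·7 = -2q + 7
  7q + 1 = -2q + 7  ⇒  9q = 6  ⇒  q = 2/3.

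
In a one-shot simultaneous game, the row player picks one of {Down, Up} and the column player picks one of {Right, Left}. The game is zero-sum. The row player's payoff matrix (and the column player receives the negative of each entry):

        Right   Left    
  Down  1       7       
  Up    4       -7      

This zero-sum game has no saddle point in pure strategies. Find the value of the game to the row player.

For the row player to be willing to mix, the row player must be indifferent between Down and Up, which pins down the column player's mix.
  the row player's payoff to Down: q·1 + (1−q)·7 = -6q + 7
  the row player's payoff to Up: q·4 + (1−q)·(-7) = 11q - 7
  -6q + 7 = 11q - 7  ⇒  -17q = -14  ⇒  q = 14/17.
The value is the row player's expected payoff against this mix (using Down): (14/17)·1 + (3/17)·7 = 35/17.

v = 35/17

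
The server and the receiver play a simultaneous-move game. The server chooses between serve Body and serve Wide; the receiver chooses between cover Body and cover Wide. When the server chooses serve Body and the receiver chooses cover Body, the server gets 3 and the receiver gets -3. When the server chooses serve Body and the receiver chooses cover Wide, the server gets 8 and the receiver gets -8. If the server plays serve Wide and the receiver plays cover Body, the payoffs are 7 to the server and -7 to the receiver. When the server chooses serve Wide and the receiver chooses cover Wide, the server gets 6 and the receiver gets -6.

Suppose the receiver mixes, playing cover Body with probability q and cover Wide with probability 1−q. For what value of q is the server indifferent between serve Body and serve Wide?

The server's indifference between serve Body and serve Wide determines the receiver's mixing probability q:
  the server's expected payoff from serve Body: q·3 + (1−q)·8 = -5q + 8
  the server's expected payoff from serve Wide: q·7 + (1−q)·6 = q + 6
  -5q + 8 = q + 6  ⇒  -6q = -2  ⇒  q = 1/3.

q = 1/3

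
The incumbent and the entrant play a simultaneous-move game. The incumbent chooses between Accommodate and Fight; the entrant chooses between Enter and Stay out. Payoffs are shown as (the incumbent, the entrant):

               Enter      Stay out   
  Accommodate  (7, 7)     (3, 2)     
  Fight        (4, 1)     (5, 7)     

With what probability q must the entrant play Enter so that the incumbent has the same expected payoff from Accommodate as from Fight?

The entrant's mix must leave the incumbent indifferent between Accommodate and Fight.
  the incumbent's payoff to Accommodate: q·7 + (1−q)·3 = 4q + 3
  the incumbent's payoff to Fight: q·4 + (1−q)·5 = -q + 5
  4q + 3 = -q + 5  ⇒  5q = 2  ⇒  q = 2/5.

q = 2/5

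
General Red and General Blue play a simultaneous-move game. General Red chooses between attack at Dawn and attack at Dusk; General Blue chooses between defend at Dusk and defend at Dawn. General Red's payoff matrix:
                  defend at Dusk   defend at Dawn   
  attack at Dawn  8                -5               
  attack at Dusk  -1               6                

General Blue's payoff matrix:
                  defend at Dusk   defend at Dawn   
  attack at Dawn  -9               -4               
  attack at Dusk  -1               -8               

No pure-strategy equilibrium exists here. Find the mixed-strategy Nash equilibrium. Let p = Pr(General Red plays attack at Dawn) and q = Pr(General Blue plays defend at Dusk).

p = 7/12, q = 11/20

General Blue's indifference between defend at Dusk and defend at Dawn determines General Red's mixing probability p:
  General Blue's payoff to defend at Dusk: p·(-9) + (1−p)·(-1) = -8p - 1
  General Blue's payoff to defend at Dawn: p·(-4) + (1−p)·(-8) = 4p - 8
  -8p - 1 = 4p - 8  ⇒  -12p = -7  ⇒  p = 7/12.
Set General Red's expected payoff from attack at Dawn equal to that from attack at Dusk:
  General Red's payoff to attack at Dawn: q·8 + (1−q)·(-5) = 13q - 5
  General Red's payoff to attack at Dusk: q·(-1) + (1−q)·6 = -7q + 6
  13q - 5 = -7q + 6  ⇒  20q = 11  ⇒  q = 11/20.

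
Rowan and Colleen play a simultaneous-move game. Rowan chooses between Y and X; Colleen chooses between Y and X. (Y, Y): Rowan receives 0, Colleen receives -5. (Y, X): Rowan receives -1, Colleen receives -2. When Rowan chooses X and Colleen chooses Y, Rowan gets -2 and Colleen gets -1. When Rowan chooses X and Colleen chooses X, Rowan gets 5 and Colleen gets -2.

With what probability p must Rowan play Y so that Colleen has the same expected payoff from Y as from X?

p = 1/4

Set Colleen's expected payoff from Y equal to that from X:
  Colleen's payoff to Y: p·(-5) + (1−p)·(-1) = -4p - 1
  Colleen's payoff to X: p·(-2) + (1−p)·(-2) = -2
  -4p - 1 = -2  ⇒  -4p = -1  ⇒  p = 1/4.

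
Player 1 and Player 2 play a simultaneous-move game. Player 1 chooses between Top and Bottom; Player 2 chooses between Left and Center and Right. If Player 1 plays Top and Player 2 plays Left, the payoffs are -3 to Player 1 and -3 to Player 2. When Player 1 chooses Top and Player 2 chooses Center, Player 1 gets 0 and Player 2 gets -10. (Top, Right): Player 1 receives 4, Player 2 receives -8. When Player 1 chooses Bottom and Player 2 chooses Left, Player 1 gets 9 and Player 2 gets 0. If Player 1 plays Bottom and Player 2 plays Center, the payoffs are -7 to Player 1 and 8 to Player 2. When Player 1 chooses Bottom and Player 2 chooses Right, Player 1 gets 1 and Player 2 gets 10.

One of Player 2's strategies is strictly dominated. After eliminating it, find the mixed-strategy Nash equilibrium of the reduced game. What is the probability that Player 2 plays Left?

Player 2's strategy Center is strictly dominated by Right: -8 > -10 and 10 > 8. Eliminate Center.
In a mixed equilibrium Player 1 is indifferent between Top and Bottom; this condition fixes q.
  Player 1's payoff to Top: q·(-3) + (1−q)·4 = -7q + 4
  Player 1's payoff to Bottom: q·9 + (1−q)·1 = 8q + 1
  -7q + 4 = 8q + 1  ⇒  -15q = -3  ⇒  q = 1/5.

q = 1/5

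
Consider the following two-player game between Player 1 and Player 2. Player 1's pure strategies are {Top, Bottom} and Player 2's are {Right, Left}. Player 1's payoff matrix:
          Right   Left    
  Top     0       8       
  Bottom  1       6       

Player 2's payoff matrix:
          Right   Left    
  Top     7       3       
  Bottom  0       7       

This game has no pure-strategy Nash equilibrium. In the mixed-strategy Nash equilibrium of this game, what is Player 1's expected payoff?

Player 1's indifference between Top and Bottom determines Player 2's mixing probability q:
  Player 1's expected payoff from Top: q·0 + (1−q)·8 = -8q + 8
  Player 1's expected payoff from Bottom: q·1 + (1−q)·6 = -5q + 6
  -8q + 8 = -5q + 6  ⇒  -3q = -2  ⇒  q = 2/3.
At equilibrium Player 1 is indifferent across rows, so Player 1's payoff equals the payoff from Top: (2/3)·0 + (1/3)·8 = 8/3.

8/3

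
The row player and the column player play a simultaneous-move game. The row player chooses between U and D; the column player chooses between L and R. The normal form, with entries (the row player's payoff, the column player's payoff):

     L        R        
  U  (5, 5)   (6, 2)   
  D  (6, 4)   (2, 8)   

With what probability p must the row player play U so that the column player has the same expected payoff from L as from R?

The row player's mix must leave the column player indifferent between L and R.
  the column player's expected payoff from L: p·5 + (1−p)·4 = p + 4
  the column player's expected payoff from R: p·2 + (1−p)·8 = -6p + 8
  p + 4 = -6p + 8  ⇒  7p = 4  ⇒  p = 4/7.

p = 4/7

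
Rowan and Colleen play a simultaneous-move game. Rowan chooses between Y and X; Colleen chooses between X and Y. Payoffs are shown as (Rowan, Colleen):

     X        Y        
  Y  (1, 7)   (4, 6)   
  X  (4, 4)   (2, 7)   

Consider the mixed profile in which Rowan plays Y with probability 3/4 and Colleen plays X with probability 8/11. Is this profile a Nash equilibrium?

Given Colleen's mix q = 8/11, Rowan's payoff from Y is 20/11 but from X is 38/11. Rowan strictly prefers X, so Rowan would not mix.
So the proposed profile is not a Nash equilibrium.

No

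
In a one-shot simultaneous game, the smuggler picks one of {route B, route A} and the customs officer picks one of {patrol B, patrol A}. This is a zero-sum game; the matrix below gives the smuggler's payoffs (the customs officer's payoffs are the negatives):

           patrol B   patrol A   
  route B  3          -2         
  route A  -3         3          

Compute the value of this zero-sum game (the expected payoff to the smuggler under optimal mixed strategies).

v = 3/11

In a mixed equilibrium the smuggler is indifferent between route B and route A; this condition fixes q.
  the smuggler's payoff from route B: q·3 + (1−q)·(-2) = 5q - 2
  the smuggler's payoff from route A: q·(-3) + (1−q)·3 = -6q + 3
  5q - 2 = -6q + 3  ⇒  11q = 5  ⇒  q = 5/11.
The value is the smuggler's expected payoff against this mix (using route B): (5/11)·3 + (6/11)·(-2) = 3/11.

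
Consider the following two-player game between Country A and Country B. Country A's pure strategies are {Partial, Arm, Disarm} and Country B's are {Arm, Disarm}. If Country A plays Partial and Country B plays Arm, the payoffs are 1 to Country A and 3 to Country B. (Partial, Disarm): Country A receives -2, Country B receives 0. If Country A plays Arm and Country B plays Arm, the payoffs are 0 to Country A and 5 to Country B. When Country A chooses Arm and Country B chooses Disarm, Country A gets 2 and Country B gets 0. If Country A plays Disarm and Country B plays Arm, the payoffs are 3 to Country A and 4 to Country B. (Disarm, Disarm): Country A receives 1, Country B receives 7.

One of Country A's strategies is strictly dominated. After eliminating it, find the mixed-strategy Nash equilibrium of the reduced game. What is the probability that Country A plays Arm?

Country A's strategy Partial is strictly dominated by Disarm: 3 > 1 and 1 > -2. Eliminate Partial.
Country B's indifference between Arm and Disarm determines Country A's mixing probability p:
  Country B's payoff from Arm: p·5 + (1−p)·4 = p + 4
  Country B's payoff from Disarm: p·0 + (1−p)·7 = -7p + 7
  p + 4 = -7p + 7  ⇒  8p = 3  ⇒  p = 3/8.

p = 3/8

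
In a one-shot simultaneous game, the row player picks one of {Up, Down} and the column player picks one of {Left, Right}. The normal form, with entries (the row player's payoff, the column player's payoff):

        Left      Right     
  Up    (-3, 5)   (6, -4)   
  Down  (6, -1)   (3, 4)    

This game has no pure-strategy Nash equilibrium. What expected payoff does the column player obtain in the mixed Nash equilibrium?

The row player's mix must leave the column player indifferent between Left and Right.
  the column player's payoff to Left: p·5 + (1−p)·(-1) = 6p - 1
  the column player's payoff to Right: p·(-4) + (1−p)·4 = -8p + 4
  6p - 1 = -8p + 4  ⇒  14p = 5  ⇒  p = 5/14.
At equilibrium the column player is indifferent across columns, so the column player's payoff equals the payoff from Left: (5/14)·5 + (9/14)·(-1) = 8/7.

8/7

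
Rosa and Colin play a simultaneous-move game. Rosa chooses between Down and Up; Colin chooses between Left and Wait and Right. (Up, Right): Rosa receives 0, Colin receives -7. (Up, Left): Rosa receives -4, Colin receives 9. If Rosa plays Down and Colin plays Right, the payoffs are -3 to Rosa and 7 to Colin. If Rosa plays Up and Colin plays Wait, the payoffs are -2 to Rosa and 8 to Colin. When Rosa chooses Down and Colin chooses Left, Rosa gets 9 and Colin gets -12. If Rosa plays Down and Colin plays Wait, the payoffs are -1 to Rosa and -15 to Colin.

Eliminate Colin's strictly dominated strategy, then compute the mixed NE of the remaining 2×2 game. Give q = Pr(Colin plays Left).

q = 3/16

Colin's strategy Wait is strictly dominated by Left: -12 > -15 and 9 > 8. Eliminate Wait.
For Rosa to be willing to mix, Rosa must be indifferent between Down and Up, which pins down Colin's mix.
  Rosa's payoff to Down: q·9 + (1−q)·(-3) = 12q - 3
  Rosa's payoff to Up: q·(-4) + (1−q)·0 = -4q
  12q - 3 = -4q  ⇒  16q = 3  ⇒  q = 3/16.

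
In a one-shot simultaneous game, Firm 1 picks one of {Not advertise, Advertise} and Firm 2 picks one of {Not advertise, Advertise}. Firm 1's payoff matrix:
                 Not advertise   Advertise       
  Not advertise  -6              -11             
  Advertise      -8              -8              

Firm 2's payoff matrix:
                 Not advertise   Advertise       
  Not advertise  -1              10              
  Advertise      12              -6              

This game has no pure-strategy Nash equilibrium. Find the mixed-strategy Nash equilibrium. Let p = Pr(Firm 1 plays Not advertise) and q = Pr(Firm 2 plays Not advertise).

p = 18/29, q = 3/5

For Firm 2 to be willing to mix, Firm 2 must be indifferent between Not advertise and Advertise, which pins down Firm 1's mix.
  Firm 2's payoff to Not advertise: p·(-1) + (1−p)·12 = -13p + 12
  Firm 2's payoff to Advertise: p·10 + (1−p)·(-6) = 16p - 6
  -13p + 12 = 16p - 6  ⇒  -29p = -18  ⇒  p = 18/29.
In a mixed equilibrium Firm 1 is indifferent between Not advertise and Advertise; this condition fixes q.
  Firm 1's payoff to Not advertise: q·(-6) + (1−q)·(-11) = 5q - 11
  Firm 1's payoff to Advertise: q·(-8) + (1−q)·(-8) = -8
  5q - 11 = -8  ⇒  5q = 3  ⇒  q = 3/5.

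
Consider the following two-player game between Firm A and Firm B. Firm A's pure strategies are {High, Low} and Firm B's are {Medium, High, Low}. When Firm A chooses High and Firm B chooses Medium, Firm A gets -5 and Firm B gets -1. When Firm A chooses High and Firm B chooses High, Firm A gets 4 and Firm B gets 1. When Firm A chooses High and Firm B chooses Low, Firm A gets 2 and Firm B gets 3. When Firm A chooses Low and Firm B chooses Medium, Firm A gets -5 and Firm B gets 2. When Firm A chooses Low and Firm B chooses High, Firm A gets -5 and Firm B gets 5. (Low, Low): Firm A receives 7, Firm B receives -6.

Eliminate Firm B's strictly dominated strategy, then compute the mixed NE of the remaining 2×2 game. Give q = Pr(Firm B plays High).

q = 5/14

Firm B's strategy Medium is strictly dominated by High: 1 > -1 and 5 > 2. Eliminate Medium.
Set Firm A's expected payoff from High equal to that from Low:
  Firm A's expected payoff from High: q·4 + (1−q)·2 = 2q + 2
  Firm A's expected payoff from Low: q·(-5) + (1−q)·7 = -12q + 7
  2q + 2 = -12q + 7  ⇒  14q = 5  ⇒  q = 5/14.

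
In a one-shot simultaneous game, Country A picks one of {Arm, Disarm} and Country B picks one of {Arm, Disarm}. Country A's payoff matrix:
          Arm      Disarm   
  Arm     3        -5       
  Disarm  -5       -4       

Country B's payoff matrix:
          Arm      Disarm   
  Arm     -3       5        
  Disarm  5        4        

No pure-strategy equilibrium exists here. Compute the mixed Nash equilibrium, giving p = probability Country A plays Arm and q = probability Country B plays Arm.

Country A's mix must leave Country B indifferent between Arm and Disarm.
  Country B's payoff to Arm: p·(-3) + (1−p)·5 = -8p + 5
  Country B's payoff to Disarm: p·5 + (1−p)·4 = p + 4
  -8p + 5 = p + 4  ⇒  -9p = -1  ⇒  p = 1/9.
In a mixed equilibrium Country A is indifferent between Arm and Disarm; this condition fixes q.
  Country A's payoff to Arm: q·3 + (1−q)·(-5) = 8q - 5
  Country A's payoff to Disarm: q·(-5) + (1−q)·(-4) = -q - 4
  8q - 5 = -q - 4  ⇒  9q = 1  ⇒  q = 1/9.

p = 1/9, q = 1/9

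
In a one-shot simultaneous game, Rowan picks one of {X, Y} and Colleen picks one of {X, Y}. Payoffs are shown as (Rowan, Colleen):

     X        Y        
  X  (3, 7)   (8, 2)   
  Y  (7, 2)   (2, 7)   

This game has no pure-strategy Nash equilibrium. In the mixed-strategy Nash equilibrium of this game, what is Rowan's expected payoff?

5

For Rowan to be willing to mix, Rowan must be indifferent between X and Y, which pins down Colleen's mix.
  Rowan's payoff to X: q·3 + (1−q)·8 = -5q + 8
  Rowan's payoff to Y: q·7 + (1−q)·2 = 5q + 2
  -5q + 8 = 5q + 2  ⇒  -10q = -6  ⇒  q = 3/5.
At equilibrium Rowan is indifferent across rows, so Rowan's payoff equals the payoff from X: (3/5)·3 + (2/5)·8 = 5.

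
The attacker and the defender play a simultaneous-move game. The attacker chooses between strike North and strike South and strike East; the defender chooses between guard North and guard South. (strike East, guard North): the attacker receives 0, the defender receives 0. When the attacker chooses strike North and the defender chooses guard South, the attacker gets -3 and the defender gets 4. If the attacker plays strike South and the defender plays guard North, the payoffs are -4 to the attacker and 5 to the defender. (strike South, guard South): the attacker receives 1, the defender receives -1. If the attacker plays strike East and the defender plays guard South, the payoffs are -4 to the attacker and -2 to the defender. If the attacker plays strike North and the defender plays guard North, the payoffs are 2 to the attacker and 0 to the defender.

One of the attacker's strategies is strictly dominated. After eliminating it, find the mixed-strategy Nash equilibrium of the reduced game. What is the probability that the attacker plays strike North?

p = 3/5

The attacker's strategy strike East is strictly dominated by strike North: 2 > 0 and -3 > -4. Eliminate strike East.
In a mixed equilibrium the defender is indifferent between guard North and guard South; this condition fixes p.
  the defender's expected payoff from guard North: p·0 + (1−p)·5 = -5p + 5
  the defender's expected payoff from guard South: p·4 + (1−p)·(-1) = 5p - 1
  -5p + 5 = 5p - 1  ⇒  -10p = -6  ⇒  p = 3/5.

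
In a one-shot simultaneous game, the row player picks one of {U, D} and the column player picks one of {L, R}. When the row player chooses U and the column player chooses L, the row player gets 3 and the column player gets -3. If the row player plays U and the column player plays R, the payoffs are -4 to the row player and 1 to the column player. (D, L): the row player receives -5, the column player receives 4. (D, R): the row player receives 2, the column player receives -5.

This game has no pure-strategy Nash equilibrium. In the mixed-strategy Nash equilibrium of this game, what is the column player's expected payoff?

In a mixed equilibrium the column player is indifferent between L and R; this condition fixes p.
  the column player's payoff from L: p·(-3) + (1−p)·4 = -7p + 4
  the column player's payoff from R: p·1 + (1−p)·(-5) = 6p - 5
  -7p + 4 = 6p - 5  ⇒  -13p = -9  ⇒  p = 9/13.
At equilibrium the column player is indifferent across columns, so the column player's payoff equals the payoff from L: (9/13)·(-3) + (4/13)·4 = -11/13.

-11/13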